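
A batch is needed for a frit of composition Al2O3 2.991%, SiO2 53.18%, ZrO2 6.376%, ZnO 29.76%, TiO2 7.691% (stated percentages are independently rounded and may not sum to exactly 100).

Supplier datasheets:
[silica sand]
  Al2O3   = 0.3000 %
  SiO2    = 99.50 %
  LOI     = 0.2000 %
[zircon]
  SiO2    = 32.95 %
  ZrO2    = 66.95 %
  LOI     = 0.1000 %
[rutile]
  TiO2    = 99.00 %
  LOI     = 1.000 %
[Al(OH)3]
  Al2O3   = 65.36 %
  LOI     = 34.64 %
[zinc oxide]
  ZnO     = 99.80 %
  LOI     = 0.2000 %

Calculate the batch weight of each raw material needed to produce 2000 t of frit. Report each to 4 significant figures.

Batch per 2000 t frit:
  silica sand: 1006 t
  zircon: 190.5 t
  rutile: 155.4 t
  Al(OH)3: 86.91 t
  zinc oxide: 596.4 t
Total batch = 2035 t; LOI loss = 35.05 t; yield = 98.28%

The working math carries full float precision throughout — values along the way appear (rounded to 4 significant digits) in the working — a single rounding yields each reported number. All derived quantities, which include yield, totals, ignition loss, the five compositions, glass mass, are rebuilt in full float precision, as given in the question or the answer, from the batch weights per 2000 t of glass.
Target oxide masses per 2000 t frit:
  Al2O3: 2.991% × 2000 = 59.82 t
  SiO2: 53.18% × 2000 = 1064 t
  ZrO2: 6.376% × 2000 = 127.5 t
  ZnO: 29.76% × 2000 = 595.2 t
  TiO2: 7.691% × 2000 = 153.8 t
Checking each oxide sum on the weights just shown, under the basis named above (sums match the target masses once rounding is allowed for):
  Al2O3: 1006·0.003000 + 86.91·0.6536 = 59.82 t (target 59.82 t)
  SiO2: 1006·0.9950 + 190.5·0.3295 = 1064 t (target 1064 t)
  ZrO2: 190.5·0.6695 = 127.5 t (target 127.5 t)
  ZnO: 596.4·0.9980 = 595.2 t (target 595.2 t)
  TiO2: 155.4·0.9900 = 153.8 t (target 153.8 t)
The glass-mass cross-check: batch Σ − ignition loss = 2000 t (oxide target masses add up to 2000 t; basis as stated: 2000 t — differing by rounding only).
Batch total: Σ batch = 2035 t; LOI loss = Σ batch·LOI = 35.05 t; the yield ratio, glass ÷ batch: 98.28%.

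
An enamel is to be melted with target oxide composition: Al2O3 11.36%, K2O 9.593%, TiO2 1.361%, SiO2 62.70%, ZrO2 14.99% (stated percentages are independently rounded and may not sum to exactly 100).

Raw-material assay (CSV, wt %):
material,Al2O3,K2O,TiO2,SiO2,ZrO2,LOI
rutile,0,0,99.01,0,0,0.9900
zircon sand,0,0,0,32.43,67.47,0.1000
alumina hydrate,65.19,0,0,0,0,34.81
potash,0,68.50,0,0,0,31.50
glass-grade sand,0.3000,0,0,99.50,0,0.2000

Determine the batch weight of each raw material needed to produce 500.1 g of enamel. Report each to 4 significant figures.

All internal work keeps exact precision end to end. The intermediate values are displayed with 4-significant-digit rounding at each printed step; each reported figure receives exactly one rounding — derived quantities are rebuilt using the weight values per 500.1 g of glass at full precision (the yield, net glass mass, the five compositions, LOI, totals) exactly as shown in the question or the answer.
Oxide-by-oxide targets in 500.1 g enamel:
  Al2O3: 11.36% × 500.1 = 56.81 g
  K2O: 9.593% × 500.1 = 47.97 g
  TiO2: 1.361% × 500.1 = 6.806 g
  SiO2: 62.70% × 500.1 = 313.6 g
  ZrO2: 14.99% × 500.1 = 74.96 g
A balance pass over the oxides, given the weights on record, under the basis named above (delivered sums recover each target once rounding is allowed for):
  Al2O3: 85.86·0.6519 + 278.9·0.003000 = 56.81 g (target 56.81 g)
  K2O: 70.04·0.6850 = 47.98 g (target 47.97 g)
  TiO2: 6.874·0.9901 = 6.806 g (target 6.806 g)
  SiO2: 111.1·0.3243 + 278.9·0.9950 = 313.5 g (target 313.6 g)
  ZrO2: 111.1·0.6747 = 74.96 g (target 74.96 g)
The glass-mass cross-check: total batch − LOI = 500.1 g (summing oxide targets gives 500.1 g; basis as stated: 500.1 g — gaps are rounding artifacts).
Batch grand total — Σ batch = 552.8 g; LOI removed, Σ of batch·LOI: 52.69 g; yield: glass divided by total = 90.47%.

Batch per 500.1 g enamel:
  rutile: 6.874 g
  zircon sand: 111.1 g
  alumina hydrate: 85.86 g
  potash: 70.04 g
  glass-grade sand: 278.9 g
Total batch = 552.8 g; LOI loss = 52.69 g; yield = 90.47%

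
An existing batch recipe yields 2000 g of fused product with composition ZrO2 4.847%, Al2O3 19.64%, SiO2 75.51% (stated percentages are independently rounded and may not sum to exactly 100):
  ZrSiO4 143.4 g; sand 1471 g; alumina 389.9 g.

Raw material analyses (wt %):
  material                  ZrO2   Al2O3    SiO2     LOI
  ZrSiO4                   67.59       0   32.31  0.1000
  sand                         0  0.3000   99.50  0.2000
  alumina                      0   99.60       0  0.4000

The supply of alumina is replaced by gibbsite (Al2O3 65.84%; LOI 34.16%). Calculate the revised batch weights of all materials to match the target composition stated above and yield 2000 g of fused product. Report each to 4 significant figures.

All internal work carries full float precision in every operation — intermediates appear rounded to 4 significant digits in the working. A single rounding produces every reported number — derived quantities, which include ignition loss, totals, the three compositions, glass mass, the yield, are re-derived in full precision, precisely as stated by either problem or answer, using the weight values at 2000 g of glass.
Target masses of each oxide per 2000 g fused product:
  ZrO2: 4.847% × 2000 = 96.94 g
  Al2O3: 19.64% × 2000 = 392.8 g
  SiO2: 75.51% × 2000 = 1510 g
Checking each oxide sum with the batch weights as given, for the quoted basis mass (oxide sums agree with the targets once rounding is allowed for):
  ZrO2: 143.4·0.6759 = 96.92 g (target 96.94 g)
  Al2O3: 1471·0.003000 + 589.9·0.6584 = 392.8 g (target 392.8 g)
  SiO2: 143.4·0.3231 + 1471·0.9950 = 1510 g (target 1510 g)
Mass balance on the glass: whole batch net of LOI = 2000 g (targets for the oxides total 2000 g; the stated basis being 2000 g — a pure rounding effect).
Whole-batch sum: Σ batch = 2204 g; the LOI term Σ batch·LOI equals 204.6 g; yield, glass over the total, = 90.72%.

Revised batch per 2000 g fused product:
  ZrSiO4: 143.4 g
  sand: 1471 g
  gibbsite: 589.9 g
Total batch = 2204 g; LOI loss = 204.6 g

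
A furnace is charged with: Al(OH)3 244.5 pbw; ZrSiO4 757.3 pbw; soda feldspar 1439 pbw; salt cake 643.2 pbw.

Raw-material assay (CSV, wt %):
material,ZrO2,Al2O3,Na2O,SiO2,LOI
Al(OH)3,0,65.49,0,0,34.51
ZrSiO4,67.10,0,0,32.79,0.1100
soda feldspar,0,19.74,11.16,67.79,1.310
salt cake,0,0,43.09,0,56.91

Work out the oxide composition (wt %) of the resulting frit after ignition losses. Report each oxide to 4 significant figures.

Glass mass = 2614 pbw (batch 3084 − LOI 470.1).
Composition: ZrO2 19.44%, Al2O3 16.99%, Na2O 16.75%, SiO2 46.82%

All internal work runs at exact precision through the solve. In-progress results appear (rounded to 4 significant figures) when written out; each reported result carries a single rounding — the derived quantities (glass mass, yield, totals, four oxide percentages, LOI) are recomputed starting from the weights per 2614 pbw of glass at full float precision precisely as stated by problem or answer.
Mass of each oxide from the mix:
  ZrO2: 757.3·0.6710 = 508.1 pbw
  Al2O3: 244.5·0.6549 + 1439·0.1974 = 444.2 pbw
  Na2O: 1439·0.1116 + 643.2·0.4309 = 437.7 pbw
  SiO2: 757.3·0.3279 + 1439·0.6779 = 1224 pbw
LOI: 244.5·0.3451 + 757.3·0.001100 + 1439·0.01310 + 643.2·0.5691 = 470.1 pbw
Glass = total batch minus LOI = 3084 − 470.1 = 2614 pbw (matching Σ of the oxides)
wt %: oxide over glass, times 100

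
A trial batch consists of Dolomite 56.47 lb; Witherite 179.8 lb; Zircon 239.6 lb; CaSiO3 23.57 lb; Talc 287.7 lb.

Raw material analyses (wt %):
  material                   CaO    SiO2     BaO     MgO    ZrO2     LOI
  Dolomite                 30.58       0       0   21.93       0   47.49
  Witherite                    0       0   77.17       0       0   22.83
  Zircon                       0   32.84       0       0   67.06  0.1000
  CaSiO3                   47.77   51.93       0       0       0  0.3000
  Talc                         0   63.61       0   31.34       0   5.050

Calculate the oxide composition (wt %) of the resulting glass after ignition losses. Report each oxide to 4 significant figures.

Glass mass = 704.4 lb (batch 787.1 − LOI 82.71).
Composition: CaO 4.050%, SiO2 38.89%, BaO 19.70%, MgO 14.56%, ZrO2 22.81%

Exact precision is maintained through every step. Working values are displayed rounded to four significant digits alongside each step. A single rounding finalizes every reported figure; derived quantities are re-derived in exact precision (yield, glass mass, five oxide percentages, the totals, ignition loss) using the weight values at 704.4 lb of glass exactly as printed in either problem or answer.
Delivered oxide masses:
  CaO: 56.47·0.3058 + 23.57·0.4777 = 28.53 lb
  SiO2: 239.6·0.3284 + 23.57·0.5193 + 287.7·0.6361 = 273.9 lb
  BaO: 179.8·0.7717 = 138.8 lb
  MgO: 56.47·0.2193 + 287.7·0.3134 = 102.5 lb
  ZrO2: 239.6·0.6706 = 160.7 lb
LOI: 56.47·0.4749 + 179.8·0.2283 + 239.6·0.001000 + 23.57·0.003000 + 287.7·0.05050 = 82.71 lb
Resulting glass, batch − LOI: 787.1 − 82.71 = 704.4 lb (= the summed oxide contributions)
percent share: oxide ÷ glass, ×100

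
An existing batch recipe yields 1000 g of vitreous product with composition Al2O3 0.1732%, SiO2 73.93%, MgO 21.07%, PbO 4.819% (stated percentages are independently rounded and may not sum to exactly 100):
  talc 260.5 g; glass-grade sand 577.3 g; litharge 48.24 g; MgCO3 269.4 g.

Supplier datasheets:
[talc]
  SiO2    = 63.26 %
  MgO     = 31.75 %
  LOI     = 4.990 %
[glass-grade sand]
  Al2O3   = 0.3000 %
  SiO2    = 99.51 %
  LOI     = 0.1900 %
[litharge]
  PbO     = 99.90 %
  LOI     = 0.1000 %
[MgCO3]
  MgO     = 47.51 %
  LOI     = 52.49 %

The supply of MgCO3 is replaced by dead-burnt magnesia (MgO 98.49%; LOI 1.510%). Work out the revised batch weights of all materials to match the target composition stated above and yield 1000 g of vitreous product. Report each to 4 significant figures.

Revised batch per 1000 g vitreous product:
  talc: 260.5 g
  glass-grade sand: 577.3 g
  litharge: 48.24 g
  dead-burnt magnesia: 130.0 g
Total batch = 1016 g; LOI loss = 16.11 g

Mid-chain values appear, with 4-significant-digit rounding, within the worked lines. Every computation holds full float precision at all times — each reported result sees exactly one rounding; all derived quantities (four oxide percentages, ignition loss, glass mass, yield, totals) are carried at full float precision using the weight values for 1000 g of glass as they appear in the problem or answer text.
Oxide mass targets, per 1000 g vitreous product:
  Al2O3: 0.1732% × 1000 = 1.732 g
  SiO2: 73.93% × 1000 = 739.3 g
  MgO: 21.07% × 1000 = 210.7 g
  PbO: 4.819% × 1000 = 48.19 g
Checking each oxide sum per the reported batch figures, for the quoted basis mass (sum by sum, the targets are met within answer rounding):
  Al2O3: 577.3·0.003000 = 1.732 g (target 1.732 g)
  SiO2: 260.5·0.6326 + 577.3·0.9951 = 739.3 g (target 739.3 g)
  MgO: 260.5·0.3175 + 130.0·0.9849 = 210.7 g (target 210.7 g)
  PbO: 48.24·0.9990 = 48.19 g (target 48.19 g)
Glass-mass sanity pass: Σ batch − LOI loss = 999.9 g (targets for the oxides total 999.9 g; basis as stated: 1000 g — rounding explains the deltas).
Summing the batch: Σ batch = 1016 g; LOI loss = Σ batch·LOI = 16.11 g; yield = glass ÷ total batch = 98.41%.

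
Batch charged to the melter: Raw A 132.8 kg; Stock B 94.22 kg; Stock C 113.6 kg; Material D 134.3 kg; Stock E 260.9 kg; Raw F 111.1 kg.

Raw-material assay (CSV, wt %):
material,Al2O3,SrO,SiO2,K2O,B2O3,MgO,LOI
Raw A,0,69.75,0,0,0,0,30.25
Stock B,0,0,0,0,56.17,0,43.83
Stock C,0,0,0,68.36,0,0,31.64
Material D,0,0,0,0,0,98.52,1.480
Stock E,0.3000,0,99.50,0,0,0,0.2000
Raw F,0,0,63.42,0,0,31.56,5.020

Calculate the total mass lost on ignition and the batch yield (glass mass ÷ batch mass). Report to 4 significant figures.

The whole derivation holds full float precision from start to finish — working values are shown (rounded to 4 significant digits) across the worked steps; every reported number is rounded exactly once. All derived quantities (yield, the six compositions, the totals, glass mass, ignition loss) are recomputed starting from the weights on 721.4 kg of glass in full float precision, exactly as shown in either problem or answer.
Loss on ignition, line by line:
  Raw A: 132.8 × 0.3025 = 40.17 kg
  Stock B: 94.22 × 0.4383 = 41.30 kg
  Stock C: 113.6 × 0.3164 = 35.94 kg
  Material D: 134.3 × 0.01480 = 1.988 kg
  Stock E: 260.9 × 0.002000 = 0.5218 kg
  Raw F: 111.1 × 0.05020 = 5.577 kg
Total LOI = 125.5 kg
Glass = batch − LOI = 846.9 − 125.5 = 721.4 kg

LOI loss = 125.5 kg; glass = 721.4 kg; yield = 85.18%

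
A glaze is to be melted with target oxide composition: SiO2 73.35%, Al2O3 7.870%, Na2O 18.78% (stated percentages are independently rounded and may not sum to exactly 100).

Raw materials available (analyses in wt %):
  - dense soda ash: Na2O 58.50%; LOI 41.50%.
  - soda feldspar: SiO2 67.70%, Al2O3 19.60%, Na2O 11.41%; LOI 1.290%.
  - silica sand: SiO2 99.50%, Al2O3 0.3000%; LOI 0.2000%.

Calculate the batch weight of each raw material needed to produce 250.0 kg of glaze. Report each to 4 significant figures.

Batch per 250.0 kg glaze:
  dense soda ash: 61.03 kg
  soda feldspar: 98.59 kg
  silica sand: 117.2 kg
Total batch = 276.8 kg; LOI loss = 26.83 kg; yield = 90.31%

Every computation carries full float precision end to end — rounding to four significant digits applies to each in-between result as shown; each reported result includes exactly one rounding — the derived quantities, which include totals, the yield, net glass mass, the three compositions, ignition loss, are re-derived at full precision, as quoted within the problem or the answer, using the weight values at 250.0 kg of glass.
Oxide mass targets, per 250.0 kg glaze:
  SiO2: 73.35% × 250.0 = 183.4 kg
  Al2O3: 7.870% × 250.0 = 19.68 kg
  Na2O: 18.78% × 250.0 = 46.95 kg
Checking each oxide sum per the reported batch figures, under the basis named above (sum by sum, the targets are met inside rounding margins):
  SiO2: 98.59·0.6770 + 117.2·0.9950 = 183.4 kg (target 183.4 kg)
  Al2O3: 98.59·0.1960 + 117.2·0.003000 = 19.68 kg (target 19.68 kg)
  Na2O: 61.03·0.5850 + 98.59·0.1141 = 46.95 kg (target 46.95 kg)
Consistency of the glass mass: Σ batch − LOI loss = 250.0 kg (targets for the oxides total 250.0 kg; versus the stated basis of 250.0 kg — gaps are rounding artifacts).
Whole-batch sum: Σ batch = 276.8 kg; ignition loss, Σ(batch × LOI) = 26.83 kg; glass ÷ batch gives a yield of 90.31%.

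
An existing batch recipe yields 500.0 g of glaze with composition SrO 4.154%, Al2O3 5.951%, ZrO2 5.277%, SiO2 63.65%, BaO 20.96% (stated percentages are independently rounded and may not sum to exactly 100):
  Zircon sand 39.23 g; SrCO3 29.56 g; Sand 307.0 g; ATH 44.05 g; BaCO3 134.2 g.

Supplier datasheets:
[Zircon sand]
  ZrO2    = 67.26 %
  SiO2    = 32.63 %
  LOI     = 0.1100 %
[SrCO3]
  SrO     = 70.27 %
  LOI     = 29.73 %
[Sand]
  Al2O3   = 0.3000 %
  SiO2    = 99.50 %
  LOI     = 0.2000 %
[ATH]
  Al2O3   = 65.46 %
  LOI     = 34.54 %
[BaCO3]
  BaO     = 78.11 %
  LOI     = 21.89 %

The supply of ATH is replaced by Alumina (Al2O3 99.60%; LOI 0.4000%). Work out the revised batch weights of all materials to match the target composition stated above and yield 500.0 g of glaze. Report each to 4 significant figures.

Revised batch per 500.0 g glaze:
  Zircon sand: 39.23 g
  SrCO3: 29.56 g
  Sand: 307.0 g
  Alumina: 28.95 g
  BaCO3: 134.2 g
Total batch = 538.9 g; LOI loss = 38.94 g

All arithmetic runs at full float precision from first step to last — mid-chain values appear (rounded to 4 significant figures) on the page. Exactly one rounding is applied to each reported number. The derived quantities are re-derived from the batch weights at 500.0 g of glass at full precision (the totals, the yield, glass mass, the five compositions, ignition loss), precisely as stated by problem or answer.
Oxide-by-oxide targets in 500.0 g glaze:
  SrO: 4.154% × 500.0 = 20.77 g
  Al2O3: 5.951% × 500.0 = 29.76 g
  ZrO2: 5.277% × 500.0 = 26.38 g
  SiO2: 63.65% × 500.0 = 318.2 g
  BaO: 20.96% × 500.0 = 104.8 g
A balance pass over the oxides, using the reported weights, versus the basis set out (each sum matches its target mass once rounding is allowed for):
  SrO: 29.56·0.7027 = 20.77 g (target 20.77 g)
  Al2O3: 307.0·0.003000 + 28.95·0.9960 = 29.76 g (target 29.76 g)
  ZrO2: 39.23·0.6726 = 26.39 g (target 26.38 g)
  SiO2: 39.23·0.3263 + 307.0·0.9950 = 318.3 g (target 318.2 g)
  BaO: 134.2·0.7811 = 104.8 g (target 104.8 g)
Glass mass check: Σ batch − LOI loss = 500.0 g (the targets, summed, come to 500.0 g; stated basis 500.0 g — gaps are rounding artifacts).
Adding the batch up: Σ batch = 538.9 g; the LOI term Σ batch·LOI equals 38.94 g; yield = glass ÷ total batch = 92.78%.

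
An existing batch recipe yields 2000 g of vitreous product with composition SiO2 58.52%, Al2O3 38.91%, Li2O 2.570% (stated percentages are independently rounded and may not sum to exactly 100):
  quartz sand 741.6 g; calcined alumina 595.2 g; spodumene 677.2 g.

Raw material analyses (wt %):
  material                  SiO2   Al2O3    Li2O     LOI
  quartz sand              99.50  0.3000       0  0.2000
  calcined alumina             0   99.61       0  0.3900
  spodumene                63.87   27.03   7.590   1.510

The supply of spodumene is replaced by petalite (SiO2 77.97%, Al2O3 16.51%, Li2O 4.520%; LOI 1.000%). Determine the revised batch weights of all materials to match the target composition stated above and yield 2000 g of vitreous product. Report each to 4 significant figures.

Revised batch per 2000 g vitreous product:
  quartz sand: 285.2 g
  calcined alumina: 591.9 g
  petalite: 1137 g
Total batch = 2014 g; LOI loss = 14.25 g

Mid-chain values appear rounded off to 4 significant figures at each printed step — the whole derivation keeps exact precision in all steps — each reported figure is rounded just once — derived quantities are computed at exact precision (ignition loss, the totals, yield, net glass mass, the three compositions) using the weight values on 2000 g of glass as they appear in the problem or the answer.
Per-oxide target masses for 2000 g vitreous product:
  SiO2: 58.52% × 2000 = 1170 g
  Al2O3: 38.91% × 2000 = 778.2 g
  Li2O: 2.570% × 2000 = 51.40 g
A balance pass over the oxides, from the weights as reported, at the basis given (each sum matches its target mass net of answer rounding effects):
  SiO2: 285.2·0.9950 + 1137·0.7797 = 1170 g (target 1170 g)
  Al2O3: 285.2·0.003000 + 591.9·0.9961 + 1137·0.1651 = 778.2 g (target 778.2 g)
  Li2O: 1137·0.04520 = 51.39 g (target 51.40 g)
Glass-mass bookkeeping: total batch − LOI = 2000 g (oxide target masses add up to 2000 g; against the stated basis, 2000 g — differing by rounding only).
Whole-batch sum: Σ batch = 2014 g; the LOI term Σ batch·LOI equals 14.25 g; the yield ratio, glass ÷ batch: 99.29%.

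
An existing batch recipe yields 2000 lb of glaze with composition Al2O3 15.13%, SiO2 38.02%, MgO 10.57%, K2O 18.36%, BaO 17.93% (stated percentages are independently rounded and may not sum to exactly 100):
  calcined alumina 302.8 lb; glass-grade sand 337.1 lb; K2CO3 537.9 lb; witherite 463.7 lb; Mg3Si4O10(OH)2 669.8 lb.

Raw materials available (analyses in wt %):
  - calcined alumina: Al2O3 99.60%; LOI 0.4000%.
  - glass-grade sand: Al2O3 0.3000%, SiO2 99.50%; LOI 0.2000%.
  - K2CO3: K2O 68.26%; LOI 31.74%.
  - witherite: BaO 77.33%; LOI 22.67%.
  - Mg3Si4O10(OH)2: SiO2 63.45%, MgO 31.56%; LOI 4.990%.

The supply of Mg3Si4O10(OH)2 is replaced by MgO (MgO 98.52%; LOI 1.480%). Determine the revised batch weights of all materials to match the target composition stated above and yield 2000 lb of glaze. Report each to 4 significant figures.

All arithmetic maintains full precision throughout — in-progress results are shown rounded to 4 significant figures — each reported result carries a single rounding; all derived quantities (totals, LOI, net glass mass, the yield, five oxide percentages) are recomputed at full precision from the batch weights per 2000 lb of glass as they appear in problem or answer.
Target masses of each oxide per 2000 lb glaze:
  Al2O3: 15.13% × 2000 = 302.6 lb
  SiO2: 38.02% × 2000 = 760.4 lb
  MgO: 10.57% × 2000 = 211.4 lb
  K2O: 18.36% × 2000 = 367.2 lb
  BaO: 17.93% × 2000 = 358.6 lb
Verifying the oxide balance using the reported weights, on the stated basis (every target is met by its sum within answer rounding):
  Al2O3: 301.5·0.9960 + 764.2·0.003000 = 302.6 lb (target 302.6 lb)
  SiO2: 764.2·0.9950 = 760.4 lb (target 760.4 lb)
  MgO: 214.6·0.9852 = 211.4 lb (target 211.4 lb)
  K2O: 537.9·0.6826 = 367.2 lb (target 367.2 lb)
  BaO: 463.7·0.7733 = 358.6 lb (target 358.6 lb)
Glass mass check: total charge less LOI = 2000 lb (summing oxide targets gives 2000 lb; the stated basis being 2000 lb — deltas are rounding alone).
Batch grand total — Σ batch = 2282 lb; Σ batch·LOI gives LOI loss = 281.8 lb; yield = glass ÷ total batch = 87.65%.

Revised batch per 2000 lb glaze:
  calcined alumina: 301.5 lb
  glass-grade sand: 764.2 lb
  K2CO3: 537.9 lb
  witherite: 463.7 lb
  MgO: 214.6 lb
Total batch = 2282 lb; LOI loss = 281.8 lb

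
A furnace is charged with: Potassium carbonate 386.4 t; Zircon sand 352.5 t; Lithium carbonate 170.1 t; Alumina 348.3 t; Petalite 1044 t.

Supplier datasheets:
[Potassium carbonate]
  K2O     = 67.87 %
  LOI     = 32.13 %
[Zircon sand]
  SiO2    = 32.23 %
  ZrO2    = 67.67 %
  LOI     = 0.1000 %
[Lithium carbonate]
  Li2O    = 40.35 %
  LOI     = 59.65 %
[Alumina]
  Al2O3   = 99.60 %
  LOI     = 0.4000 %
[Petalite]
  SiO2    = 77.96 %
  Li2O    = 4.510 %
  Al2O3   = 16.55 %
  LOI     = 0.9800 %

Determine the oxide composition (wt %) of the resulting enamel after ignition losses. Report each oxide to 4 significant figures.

Glass mass = 2064 t (batch 2301 − LOI 237.6).
Composition: SiO2 44.94%, ZrO2 11.56%, Li2O 5.607%, K2O 12.71%, Al2O3 25.18%

All arithmetic keeps exact precision all the way through — in-progress results are shown, rounded to 4 significant figures, in the printout. Every reported result includes exactly one rounding — all derived quantities are carried at full float precision (net glass mass, totals, ignition loss, the yield, the five compositions) starting from the weights on 2064 t of glass exactly as printed in the problem or the answer.
Mass of each oxide from the mix:
  SiO2: 352.5·0.3223 + 1044·0.7796 = 927.5 t
  ZrO2: 352.5·0.6767 = 238.5 t
  Li2O: 170.1·0.4035 + 1044·0.04510 = 115.7 t
  K2O: 386.4·0.6787 = 262.2 t
  Al2O3: 348.3·0.9960 + 1044·0.1655 = 519.7 t
LOI: 386.4·0.3213 + 352.5·0.001000 + 170.1·0.5965 + 348.3·0.004000 + 1044·0.009800 = 237.6 t
Glass = total batch minus LOI = 2301 − 237.6 = 2064 t (consistent with Σ oxide mass)
wt % = oxide mass / glass mass × 100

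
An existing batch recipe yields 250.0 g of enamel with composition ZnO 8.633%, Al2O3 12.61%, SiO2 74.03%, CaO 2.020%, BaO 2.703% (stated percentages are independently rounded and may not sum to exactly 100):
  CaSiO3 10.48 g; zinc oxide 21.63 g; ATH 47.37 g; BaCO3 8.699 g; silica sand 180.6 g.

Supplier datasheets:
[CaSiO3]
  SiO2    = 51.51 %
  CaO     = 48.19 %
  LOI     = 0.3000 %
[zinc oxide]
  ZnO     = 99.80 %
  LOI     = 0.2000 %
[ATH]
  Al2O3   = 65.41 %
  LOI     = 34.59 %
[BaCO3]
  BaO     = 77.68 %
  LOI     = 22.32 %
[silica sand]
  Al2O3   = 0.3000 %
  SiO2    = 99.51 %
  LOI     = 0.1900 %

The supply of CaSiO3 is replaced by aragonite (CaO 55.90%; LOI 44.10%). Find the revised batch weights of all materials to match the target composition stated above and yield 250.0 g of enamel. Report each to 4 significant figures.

Revised batch per 250.0 g enamel:
  aragonite: 9.034 g
  zinc oxide: 21.63 g
  ATH: 47.34 g
  BaCO3: 8.699 g
  silica sand: 186.0 g
Total batch = 272.7 g; LOI loss = 22.70 g

The whole derivation carries full float precision in all steps. The intermediate values are displayed rounded off to 4 significant figures in the working — every reported figure is rounded exactly once; all derived quantities, including the totals, the yield, glass mass, the five compositions, ignition loss, are computed from the batch weights on 250.0 g of glass at exact precision, precisely as stated by question or answer.
Target oxide masses per 250.0 g enamel:
  ZnO: 8.633% × 250.0 = 21.58 g
  Al2O3: 12.61% × 250.0 = 31.52 g
  SiO2: 74.03% × 250.0 = 185.1 g
  CaO: 2.020% × 250.0 = 5.050 g
  BaO: 2.703% × 250.0 = 6.758 g
Checking each oxide sum on the weights just shown, under the basis named above (target by target, the sums agree once rounding is allowed for):
  ZnO: 21.63·0.9980 = 21.59 g (target 21.58 g)
  Al2O3: 47.34·0.6541 + 186.0·0.003000 = 31.52 g (target 31.52 g)
  SiO2: 186.0·0.9951 = 185.1 g (target 185.1 g)
  CaO: 9.034·0.5590 = 5.050 g (target 5.050 g)
  BaO: 8.699·0.7768 = 6.757 g (target 6.758 g)
The glass-mass cross-check: batch Σ − ignition loss = 250.0 g (the Σ of target masses is 250.0 g; stated basis 250.0 g — any gap is answer rounding).
Total batch = Σ batch = 272.7 g; Σ batch·LOI gives LOI loss = 22.70 g; glass ÷ batch gives a yield of 91.68%.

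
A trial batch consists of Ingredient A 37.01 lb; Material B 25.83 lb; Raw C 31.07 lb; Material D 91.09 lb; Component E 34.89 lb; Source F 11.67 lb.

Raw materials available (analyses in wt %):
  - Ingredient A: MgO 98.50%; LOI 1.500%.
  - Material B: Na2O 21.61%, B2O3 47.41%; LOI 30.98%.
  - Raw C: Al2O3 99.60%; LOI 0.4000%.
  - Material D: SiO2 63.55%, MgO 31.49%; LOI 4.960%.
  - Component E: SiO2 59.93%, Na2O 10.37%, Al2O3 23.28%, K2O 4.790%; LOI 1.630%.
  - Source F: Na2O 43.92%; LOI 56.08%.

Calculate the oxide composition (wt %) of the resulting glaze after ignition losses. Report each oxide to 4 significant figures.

Values along the way appear (rounded to four significant figures) at each printed step. Every computation holds full precision end to end. Each reported result is rounded exactly once. The derived quantities, including the six compositions, yield, ignition loss, totals, glass mass, are computed from the weighed amounts at 211.2 lb of glass in exact precision exactly as shown in question or answer.
Mass of each oxide from the mix:
  SiO2: 91.09·0.6355 + 34.89·0.5993 = 78.80 lb
  Na2O: 25.83·0.2161 + 34.89·0.1037 + 11.67·0.4392 = 14.33 lb
  Al2O3: 31.07·0.9960 + 34.89·0.2328 = 39.07 lb
  K2O: 34.89·0.04790 = 1.671 lb
  B2O3: 25.83·0.4741 = 12.25 lb
  MgO: 37.01·0.9850 + 91.09·0.3149 = 65.14 lb
LOI: 37.01·0.01500 + 25.83·0.3098 + 31.07·0.004000 + 91.09·0.04960 + 34.89·0.01630 + 11.67·0.5608 = 20.31 lb
batch − LOI leaves glass = 231.6 − 20.31 = 211.2 lb (equal to the oxide-mass sum)
each oxide over glass, ×100, is wt %

Glass mass = 211.2 lb (batch 231.6 − LOI 20.31).
Composition: SiO2 37.30%, Na2O 6.781%, Al2O3 18.49%, K2O 0.7911%, B2O3 5.797%, MgO 30.84%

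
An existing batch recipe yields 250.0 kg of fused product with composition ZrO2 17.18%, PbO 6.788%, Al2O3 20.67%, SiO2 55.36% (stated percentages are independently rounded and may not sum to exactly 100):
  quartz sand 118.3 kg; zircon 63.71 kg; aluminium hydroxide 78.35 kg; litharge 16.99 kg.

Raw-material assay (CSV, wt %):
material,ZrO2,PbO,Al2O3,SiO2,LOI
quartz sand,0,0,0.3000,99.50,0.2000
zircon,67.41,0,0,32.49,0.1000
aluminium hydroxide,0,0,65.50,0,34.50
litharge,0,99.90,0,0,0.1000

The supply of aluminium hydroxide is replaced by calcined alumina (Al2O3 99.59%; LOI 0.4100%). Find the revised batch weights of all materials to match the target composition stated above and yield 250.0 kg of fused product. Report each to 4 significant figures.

In-progress results appear, with 4-significant-figure rounding, in the printout — the whole derivation maintains exact precision at every stage — each reported result undergoes a single rounding. Derived quantities, including net glass mass, ignition loss, the yield, the totals, four oxide percentages, are re-derived using the weight values per 250.0 kg of glass in exact precision as given in question or answer.
Per-oxide target masses for 250.0 kg fused product:
  ZrO2: 17.18% × 250.0 = 42.95 kg
  PbO: 6.788% × 250.0 = 16.97 kg
  Al2O3: 20.67% × 250.0 = 51.68 kg
  SiO2: 55.36% × 250.0 = 138.4 kg
Checking each oxide sum from the weights as reported, under the basis named above (sums match the target masses within answer rounding):
  ZrO2: 63.71·0.6741 = 42.95 kg (target 42.95 kg)
  PbO: 16.99·0.9990 = 16.97 kg (target 16.97 kg)
  Al2O3: 118.3·0.003000 + 51.53·0.9959 = 51.67 kg (target 51.68 kg)
  SiO2: 118.3·0.9950 + 63.71·0.3249 = 138.4 kg (target 138.4 kg)
Auditing the glass mass value: the batch minus its LOI: 250.0 kg (summing oxide targets gives 250.0 kg; stated basis 250.0 kg — a pure rounding effect).
Total batch = Σ batch = 250.5 kg; Σ batch·LOI gives LOI loss = 0.5286 kg; as yield: glass ÷ batch → 99.79%.

Revised batch per 250.0 kg fused product:
  quartz sand: 118.3 kg
  zircon: 63.71 kg
  calcined alumina: 51.53 kg
  litharge: 16.99 kg
Total batch = 250.5 kg; LOI loss = 0.5286 kg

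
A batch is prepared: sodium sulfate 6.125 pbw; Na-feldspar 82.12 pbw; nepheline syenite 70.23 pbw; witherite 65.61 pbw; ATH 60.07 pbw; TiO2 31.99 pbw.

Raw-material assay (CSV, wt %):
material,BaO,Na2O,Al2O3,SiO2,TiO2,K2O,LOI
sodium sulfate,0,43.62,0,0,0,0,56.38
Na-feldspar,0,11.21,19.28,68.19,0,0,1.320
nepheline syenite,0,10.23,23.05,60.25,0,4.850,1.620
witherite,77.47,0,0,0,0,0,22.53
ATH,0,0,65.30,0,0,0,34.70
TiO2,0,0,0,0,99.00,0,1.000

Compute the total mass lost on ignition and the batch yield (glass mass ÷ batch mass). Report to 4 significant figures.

LOI loss = 41.62 pbw; glass = 274.5 pbw; yield = 86.83%

Values along the way are printed, with 4-significant-digit rounding, as written; the whole derivation maintains full float precision at each step; a single rounding yields every reported figure. The derived quantities, which include the six compositions, LOI, the yield, net glass mass, the totals, are rebuilt at full precision, as given in problem or answer, from the weighed amounts for 274.5 pbw of glass.
LOI of each material in turn:
  sodium sulfate: 6.125 × 0.5638 = 3.453 pbw
  Na-feldspar: 82.12 × 0.01320 = 1.084 pbw
  nepheline syenite: 70.23 × 0.01620 = 1.138 pbw
  witherite: 65.61 × 0.2253 = 14.78 pbw
  ATH: 60.07 × 0.3470 = 20.84 pbw
  TiO2: 31.99 × 0.01000 = 0.3199 pbw
Total LOI = 41.62 pbw
Glass = batch − LOI = 316.1 − 41.62 = 274.5 pbw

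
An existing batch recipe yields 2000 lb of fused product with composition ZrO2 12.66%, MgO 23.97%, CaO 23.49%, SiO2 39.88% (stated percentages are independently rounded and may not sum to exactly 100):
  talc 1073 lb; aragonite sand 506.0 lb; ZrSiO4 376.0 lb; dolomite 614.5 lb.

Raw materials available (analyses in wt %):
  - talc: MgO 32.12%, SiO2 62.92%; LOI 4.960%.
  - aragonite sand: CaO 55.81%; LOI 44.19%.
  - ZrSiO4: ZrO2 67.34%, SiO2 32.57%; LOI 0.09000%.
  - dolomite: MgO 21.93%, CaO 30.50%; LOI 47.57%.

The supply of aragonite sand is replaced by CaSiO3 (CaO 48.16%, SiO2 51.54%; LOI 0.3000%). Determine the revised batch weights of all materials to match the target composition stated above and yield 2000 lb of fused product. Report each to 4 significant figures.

Every computation keeps full float precision at every stage. Mid-chain values are displayed (rounded to four significant digits) on the page; a single rounding finalizes every reported result — the derived quantities are computed in exact precision (glass mass, the four compositions, ignition loss, totals, the yield) using the weight values for 2000 lb of glass, as set out in the question or the answer.
Per-oxide target masses for 2000 lb fused product:
  ZrO2: 12.66% × 2000 = 253.2 lb
  MgO: 23.97% × 2000 = 479.4 lb
  CaO: 23.49% × 2000 = 469.8 lb
  SiO2: 39.88% × 2000 = 797.6 lb
Balance tally, oxide-wise, per the reported batch figures, relative to the basis at hand (oxide sums agree with the targets up to rounding of the answer):
  ZrO2: 376.0·0.6734 = 253.2 lb (target 253.2 lb)
  MgO: 800.1·0.3212 + 1014·0.2193 = 479.4 lb (target 479.4 lb)
  CaO: 333.2·0.4816 + 1014·0.3050 = 469.7 lb (target 469.8 lb)
  SiO2: 800.1·0.6292 + 333.2·0.5154 + 376.0·0.3257 = 797.6 lb (target 797.6 lb)
The glass-mass cross-check: whole batch net of LOI = 2000 lb (targets for the oxides total 2000 lb; with the basis standing at 2000 lb — deltas are rounding alone).
Adding the batch up: Σ batch = 2523 lb; LOI removed, Σ of batch·LOI: 523.4 lb; yield, glass over the total, = 79.26%.

Revised batch per 2000 lb fused product:
  talc: 800.1 lb
  CaSiO3: 333.2 lb
  ZrSiO4: 376.0 lb
  dolomite: 1014 lb
Total batch = 2523 lb; LOI loss = 523.4 lb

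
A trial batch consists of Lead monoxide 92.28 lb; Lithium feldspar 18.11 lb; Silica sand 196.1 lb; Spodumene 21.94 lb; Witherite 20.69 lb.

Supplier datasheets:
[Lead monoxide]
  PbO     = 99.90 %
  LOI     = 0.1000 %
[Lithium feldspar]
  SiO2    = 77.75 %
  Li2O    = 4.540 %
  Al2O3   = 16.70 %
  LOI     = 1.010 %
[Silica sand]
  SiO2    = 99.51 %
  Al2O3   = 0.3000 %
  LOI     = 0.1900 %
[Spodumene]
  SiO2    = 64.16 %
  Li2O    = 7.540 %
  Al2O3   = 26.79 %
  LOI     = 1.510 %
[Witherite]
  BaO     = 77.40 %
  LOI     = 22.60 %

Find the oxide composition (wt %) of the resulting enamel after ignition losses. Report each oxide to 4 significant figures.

Glass mass = 343.5 lb (batch 349.1 − LOI 5.655).
Composition: SiO2 65.01%, BaO 4.663%, PbO 26.84%, Li2O 0.7210%, Al2O3 2.763%

The intermediate values appear, rounded to four significant figures, in the working; all arithmetic carries exact precision at all times — each reported value carries a single rounding; all derived quantities, including net glass mass, five oxide percentages, LOI, totals, the yield, are computed from the batch weights at 343.5 lb of glass at full precision, precisely as stated by question or answer.
What the batch supplies per oxide:
  SiO2: 18.11·0.7775 + 196.1·0.9951 + 21.94·0.6416 = 223.3 lb
  BaO: 20.69·0.7740 = 16.01 lb
  PbO: 92.28·0.9990 = 92.19 lb
  Li2O: 18.11·0.04540 + 21.94·0.07540 = 2.476 lb
  Al2O3: 18.11·0.1670 + 196.1·0.003000 + 21.94·0.2679 = 9.490 lb
LOI: 92.28·0.001000 + 18.11·0.01010 + 196.1·0.001900 + 21.94·0.01510 + 20.69·0.2260 = 5.655 lb
The glass mass, total less LOI, = 349.1 − 5.655 = 343.5 lb (= Σ oxide masses)
each wt % is 100 × oxide ÷ glass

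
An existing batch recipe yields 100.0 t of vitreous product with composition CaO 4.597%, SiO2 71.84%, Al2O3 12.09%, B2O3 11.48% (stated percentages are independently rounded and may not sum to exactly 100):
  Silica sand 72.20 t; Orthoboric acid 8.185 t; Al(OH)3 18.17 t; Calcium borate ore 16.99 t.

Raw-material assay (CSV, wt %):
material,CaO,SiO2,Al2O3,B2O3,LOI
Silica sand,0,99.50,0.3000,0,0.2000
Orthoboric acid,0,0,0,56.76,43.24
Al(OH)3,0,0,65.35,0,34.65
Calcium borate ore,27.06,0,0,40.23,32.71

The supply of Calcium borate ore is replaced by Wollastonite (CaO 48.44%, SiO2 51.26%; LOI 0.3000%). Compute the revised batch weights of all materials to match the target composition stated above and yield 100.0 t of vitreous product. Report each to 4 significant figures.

Revised batch per 100.0 t vitreous product:
  Silica sand: 67.31 t
  Orthoboric acid: 20.23 t
  Al(OH)3: 18.19 t
  Wollastonite: 9.490 t
Total batch = 115.2 t; LOI loss = 15.21 t

In-progress results are displayed with 4-significant-figure rounding in the printout. All arithmetic carries full float precision from start to finish. Every reported value is rounded only once — all derived quantities, including glass mass, LOI, yield, four oxide percentages, the totals, are rebuilt from the batch weights per 100.0 t of glass in full float precision as quoted within the question or the answer.
Oxide-by-oxide targets in 100.0 t vitreous product:
  CaO: 4.597% × 100.0 = 4.597 t
  SiO2: 71.84% × 100.0 = 71.84 t
  Al2O3: 12.09% × 100.0 = 12.09 t
  B2O3: 11.48% × 100.0 = 11.48 t
Oxide-by-oxide audit with the batch weights as given, against the basis in use (target by target, the sums agree up to rounding of the answer):
  CaO: 9.490·0.4844 = 4.597 t (target 4.597 t)
  SiO2: 67.31·0.9950 + 9.490·0.5126 = 71.84 t (target 71.84 t)
  Al2O3: 67.31·0.003000 + 18.19·0.6535 = 12.09 t (target 12.09 t)
  B2O3: 20.23·0.5676 = 11.48 t (target 11.48 t)
Mass balance on the glass: total charge less LOI = 100.0 t (summing oxide targets gives 100.0 t; with the basis standing at 100.0 t — any gap is answer rounding).
Whole-batch sum: Σ batch = 115.2 t; LOI loss = Σ batch·LOI = 15.21 t; the yield ratio, glass ÷ batch: 86.80%.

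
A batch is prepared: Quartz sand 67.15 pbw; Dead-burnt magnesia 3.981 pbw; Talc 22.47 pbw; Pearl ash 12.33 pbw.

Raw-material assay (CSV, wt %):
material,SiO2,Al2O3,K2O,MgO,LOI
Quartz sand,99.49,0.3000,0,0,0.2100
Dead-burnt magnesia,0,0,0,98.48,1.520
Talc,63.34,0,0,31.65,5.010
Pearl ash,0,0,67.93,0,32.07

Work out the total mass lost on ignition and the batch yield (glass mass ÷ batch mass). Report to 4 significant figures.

Every computation holds exact precision at all times. In-progress results appear with 4-significant-digit rounding across the worked steps. Exactly one rounding lands on each reported value. All derived quantities are computed in full precision (four oxide percentages, yield, the totals, ignition loss, net glass mass) using the weight values at 100.6 pbw of glass, as written in problem or answer.
Material-by-material LOI:
  Quartz sand: 67.15 × 0.002100 = 0.1410 pbw
  Dead-burnt magnesia: 3.981 × 0.01520 = 0.06051 pbw
  Talc: 22.47 × 0.05010 = 1.126 pbw
  Pearl ash: 12.33 × 0.3207 = 3.954 pbw
Total LOI = 5.282 pbw
Glass = batch − LOI = 105.9 − 5.282 = 100.6 pbw

LOI loss = 5.282 pbw; glass = 100.6 pbw; yield = 95.01%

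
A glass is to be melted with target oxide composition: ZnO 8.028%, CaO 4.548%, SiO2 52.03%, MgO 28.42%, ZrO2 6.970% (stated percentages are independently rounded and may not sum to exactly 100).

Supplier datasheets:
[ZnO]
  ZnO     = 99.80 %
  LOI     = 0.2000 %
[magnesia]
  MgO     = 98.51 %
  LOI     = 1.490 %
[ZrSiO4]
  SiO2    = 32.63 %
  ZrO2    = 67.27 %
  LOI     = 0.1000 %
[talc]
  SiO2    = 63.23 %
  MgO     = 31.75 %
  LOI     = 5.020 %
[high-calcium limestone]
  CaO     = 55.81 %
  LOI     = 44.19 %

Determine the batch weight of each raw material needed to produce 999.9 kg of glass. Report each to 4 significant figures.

Batch per 999.9 kg glass:
  ZnO: 80.43 kg
  magnesia: 40.52 kg
  ZrSiO4: 103.6 kg
  talc: 769.3 kg
  high-calcium limestone: 81.48 kg
Total batch = 1075 kg; LOI loss = 75.49 kg; yield = 92.98%

All arithmetic keeps full float precision in all steps — intermediates are printed (rounded to 4 significant digits) across the worked steps; exactly one rounding lands on each reported value; derived quantities are re-derived at full precision (yield, the five compositions, ignition loss, glass mass, the totals) from the batch weights per 999.9 kg of glass, precisely as stated by question or answer.
Target oxide masses per 999.9 kg glass:
  ZnO: 8.028% × 999.9 = 80.27 kg
  CaO: 4.548% × 999.9 = 45.48 kg
  SiO2: 52.03% × 999.9 = 520.2 kg
  MgO: 28.42% × 999.9 = 284.2 kg
  ZrO2: 6.970% × 999.9 = 69.69 kg
Mass-balance tally per oxide with the batch weights as given, on the stated basis (sum by sum, the targets are met exact up to rounding of places):
  ZnO: 80.43·0.9980 = 80.27 kg (target 80.27 kg)
  CaO: 81.48·0.5581 = 45.47 kg (target 45.48 kg)
  SiO2: 103.6·0.3263 + 769.3·0.6323 = 520.2 kg (target 520.2 kg)
  MgO: 40.52·0.9851 + 769.3·0.3175 = 284.2 kg (target 284.2 kg)
  ZrO2: 103.6·0.6727 = 69.69 kg (target 69.69 kg)
Glass mass check: total batch − LOI = 999.8 kg (the Σ of target masses is 999.9 kg; the stated basis being 999.9 kg — deltas are rounding alone).
Adding the batch up: Σ batch = 1075 kg; LOI removed, Σ of batch·LOI: 75.49 kg; the yield ratio, glass ÷ batch: 92.98%.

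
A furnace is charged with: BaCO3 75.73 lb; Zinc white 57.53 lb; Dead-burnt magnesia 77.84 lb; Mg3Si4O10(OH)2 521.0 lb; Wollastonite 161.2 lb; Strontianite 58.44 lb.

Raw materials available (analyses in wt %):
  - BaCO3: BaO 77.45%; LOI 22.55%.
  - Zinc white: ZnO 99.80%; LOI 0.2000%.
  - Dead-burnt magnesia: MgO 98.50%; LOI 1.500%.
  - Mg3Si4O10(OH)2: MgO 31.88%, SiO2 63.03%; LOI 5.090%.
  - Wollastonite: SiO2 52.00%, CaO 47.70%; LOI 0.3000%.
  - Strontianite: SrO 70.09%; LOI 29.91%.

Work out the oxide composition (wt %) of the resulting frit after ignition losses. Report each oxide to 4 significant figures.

Glass mass = 888.9 lb (batch 951.7 − LOI 62.84).
Composition: MgO 27.31%, SrO 4.608%, SiO2 46.37%, ZnO 6.459%, CaO 8.650%, BaO 6.598%

All internal work carries exact precision at each step — mid-chain values are shown rounded to 4 significant digits alongside each step. Each reported result is rounded exactly once; all derived quantities are re-derived in full precision (the totals, ignition loss, the six compositions, the yield, net glass mass) starting from the weights on 888.9 lb of glass as they appear in question or answer.
Per-oxide mass from batch:
  MgO: 77.84·0.9850 + 521.0·0.3188 = 242.8 lb
  SrO: 58.44·0.7009 = 40.96 lb
  SiO2: 521.0·0.6303 + 161.2·0.5200 = 412.2 lb
  ZnO: 57.53·0.9980 = 57.41 lb
  CaO: 161.2·0.4770 = 76.89 lb
  BaO: 75.73·0.7745 = 58.65 lb
LOI: 75.73·0.2255 + 57.53·0.002000 + 77.84·0.01500 + 521.0·0.05090 + 161.2·0.003000 + 58.44·0.2991 = 62.84 lb
Glass = total batch minus LOI = 951.7 − 62.84 = 888.9 lb (equal to the oxide-mass sum)
wt % = oxide mass / glass mass × 100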